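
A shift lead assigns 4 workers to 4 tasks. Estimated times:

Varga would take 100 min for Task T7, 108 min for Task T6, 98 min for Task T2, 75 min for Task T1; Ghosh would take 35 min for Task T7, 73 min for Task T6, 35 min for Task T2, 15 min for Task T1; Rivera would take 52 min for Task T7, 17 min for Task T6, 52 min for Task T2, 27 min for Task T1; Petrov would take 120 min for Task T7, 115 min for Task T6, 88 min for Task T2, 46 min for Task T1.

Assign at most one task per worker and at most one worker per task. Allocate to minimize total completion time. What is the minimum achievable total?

Optimal: Varga→Task T2 (98 min), Ghosh→Task T7 (35 min), Rivera→Task T6 (17 min), Petrov→Task T1 (46 min) — total 98+35+17+46 = 196 min.
Next-best assignment: Varga→Task T7, Ghosh→Task T2, Rivera→Task T6, Petrov→Task T1 = 198 min.
Swapping Petrov↔Rivera (Petrov→Task T6 115 min, Rivera→Task T1 27 min) adds 79.
Checked against all permutations: 196 min is optimal.

Minimum total: 196 min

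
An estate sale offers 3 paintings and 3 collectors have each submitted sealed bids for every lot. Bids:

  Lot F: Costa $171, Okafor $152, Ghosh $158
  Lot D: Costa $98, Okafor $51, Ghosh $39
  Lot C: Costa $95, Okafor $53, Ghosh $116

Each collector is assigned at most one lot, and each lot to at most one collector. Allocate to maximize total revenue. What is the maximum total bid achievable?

Maximum total: $366

Optimal: Costa→Lot D ($98), Okafor→Lot F ($152), Ghosh→Lot C ($116) — total 98+152+116 = $366.
Column-greedy (each lot in turn goes to its best remaining collector) gives $338, worse by 28.
No other one-to-one assignment exceeds $366.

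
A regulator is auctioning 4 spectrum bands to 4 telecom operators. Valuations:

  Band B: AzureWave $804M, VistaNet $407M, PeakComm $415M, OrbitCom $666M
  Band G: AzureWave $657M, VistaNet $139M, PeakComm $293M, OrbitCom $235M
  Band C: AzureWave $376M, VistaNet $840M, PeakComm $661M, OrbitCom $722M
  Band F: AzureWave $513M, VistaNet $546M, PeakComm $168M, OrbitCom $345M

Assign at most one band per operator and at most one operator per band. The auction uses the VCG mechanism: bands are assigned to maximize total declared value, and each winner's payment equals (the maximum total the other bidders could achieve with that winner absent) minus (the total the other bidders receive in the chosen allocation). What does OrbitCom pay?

OrbitCom pays $147M.

Efficient allocation: AzureWave→Band G ($657M), VistaNet→Band F ($546M), PeakComm→Band C ($661M), OrbitCom→Band B ($666M); total welfare W = $2530M.
OrbitCom receives Band B at value $666M, so the others get W − 666 = $1864M.
Without OrbitCom: best allocation of the remaining 3 bidders over all 4 bands is AzureWave→Band B ($804M), VistaNet→Band F ($546M), PeakComm→Band C ($661M), total $2011M.
VCG payment = (others' best without OrbitCom) − (others' welfare with OrbitCom) = 2011 − 1864 = $147M.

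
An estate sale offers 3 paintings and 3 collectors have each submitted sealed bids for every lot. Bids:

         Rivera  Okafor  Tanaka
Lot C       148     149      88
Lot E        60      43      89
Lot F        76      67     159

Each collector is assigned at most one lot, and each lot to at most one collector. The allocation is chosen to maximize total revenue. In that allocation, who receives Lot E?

Rivera receives Lot E.

Optimal: Rivera→Lot E ($60), Okafor→Lot C ($149), Tanaka→Lot F ($159) — total 60+149+159 = $368.
Row-greedy (each collector in turn takes its best remaining lot) gives $304, worse by 64.
Next-best assignment: Rivera→Lot C, Okafor→Lot E, Tanaka→Lot F = $350.
Swapping Tanaka↔Rivera (Tanaka→Lot E $89, Rivera→Lot F $76) loses 54.
Rivera's own top lot is Lot C ($148), but forcing Rivera→Lot C and reassigning the rest optimally gives only $350 — worse by 18.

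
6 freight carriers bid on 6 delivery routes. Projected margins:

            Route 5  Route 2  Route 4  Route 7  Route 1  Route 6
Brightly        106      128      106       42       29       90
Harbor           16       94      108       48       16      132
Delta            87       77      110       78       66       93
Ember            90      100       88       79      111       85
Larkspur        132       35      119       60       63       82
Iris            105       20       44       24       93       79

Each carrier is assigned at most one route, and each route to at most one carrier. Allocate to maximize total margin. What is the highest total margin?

Optimal: Brightly→Route 2 ($128k), Harbor→Route 6 ($132k), Delta→Route 4 ($110k), Ember→Route 7 ($79k), Larkspur→Route 5 ($132k), Iris→Route 1 ($93k) — total 128+132+110+79+132+93 = $674k.
Row-greedy (each carrier in turn takes its best remaining route) gives $637k, worse by 37.
Swapping Iris↔Larkspur (Iris→Route 5 $105k, Larkspur→Route 1 $63k) loses 57.

Maximum total: $674k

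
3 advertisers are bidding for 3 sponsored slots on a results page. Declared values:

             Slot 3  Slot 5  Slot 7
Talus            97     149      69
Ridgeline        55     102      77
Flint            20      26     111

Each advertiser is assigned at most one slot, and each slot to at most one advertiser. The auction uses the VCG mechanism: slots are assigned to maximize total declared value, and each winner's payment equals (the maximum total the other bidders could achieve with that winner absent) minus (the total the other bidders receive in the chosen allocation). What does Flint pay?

Efficient allocation: Talus→Slot 5 ($149), Ridgeline→Slot 3 ($55), Flint→Slot 7 ($111); total welfare W = $315.
Flint receives Slot 7 at value $111, so the others get W − 111 = $204.
Without Flint: best allocation of the remaining 2 bidders over all 3 slots is Talus→Slot 5 ($149), Ridgeline→Slot 7 ($77), total $226.
VCG payment = (others' best without Flint) − (others' welfare with Flint) = 226 − 204 = $22.

Flint pays $22.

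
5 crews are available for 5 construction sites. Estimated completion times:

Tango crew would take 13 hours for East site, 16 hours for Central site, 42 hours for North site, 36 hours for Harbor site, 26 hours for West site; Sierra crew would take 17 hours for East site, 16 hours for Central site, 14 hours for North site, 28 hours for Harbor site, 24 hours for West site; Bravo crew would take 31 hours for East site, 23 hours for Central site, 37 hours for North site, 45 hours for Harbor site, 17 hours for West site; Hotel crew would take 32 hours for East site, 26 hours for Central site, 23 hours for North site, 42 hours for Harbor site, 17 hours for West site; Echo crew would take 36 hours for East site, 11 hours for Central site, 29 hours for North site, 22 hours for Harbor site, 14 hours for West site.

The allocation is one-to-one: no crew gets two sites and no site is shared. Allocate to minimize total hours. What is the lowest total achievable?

Minimum total: 89 hours

Optimal: Tango crew→East site (13 hours), Sierra crew→North site (14 hours), Bravo crew→Central site (23 hours), Hotel crew→West site (17 hours), Echo crew→Harbor site (22 hours) — total 13+14+23+17+22 = 89 hours.
Row-greedy (each crew in turn takes its cheapest remaining site) gives 92 hours, worse by 3.
Next-best assignment: Tango crew→East site, Sierra crew→Central site, Bravo crew→West site, Hotel crew→North site, Echo crew→Harbor site = 91 hours.
Every other assignment is strictly worse.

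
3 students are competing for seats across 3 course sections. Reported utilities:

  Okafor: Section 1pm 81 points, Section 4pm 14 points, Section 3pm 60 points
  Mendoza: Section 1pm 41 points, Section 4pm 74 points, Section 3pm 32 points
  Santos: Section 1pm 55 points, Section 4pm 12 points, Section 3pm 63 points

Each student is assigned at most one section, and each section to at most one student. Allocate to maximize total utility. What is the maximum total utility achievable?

Optimal: Okafor→Section 1pm (81 points), Mendoza→Section 4pm (74 points), Santos→Section 3pm (63 points) — total 81+74+63 = 218 points.
No other one-to-one assignment exceeds 218 points.

Max total: 218 points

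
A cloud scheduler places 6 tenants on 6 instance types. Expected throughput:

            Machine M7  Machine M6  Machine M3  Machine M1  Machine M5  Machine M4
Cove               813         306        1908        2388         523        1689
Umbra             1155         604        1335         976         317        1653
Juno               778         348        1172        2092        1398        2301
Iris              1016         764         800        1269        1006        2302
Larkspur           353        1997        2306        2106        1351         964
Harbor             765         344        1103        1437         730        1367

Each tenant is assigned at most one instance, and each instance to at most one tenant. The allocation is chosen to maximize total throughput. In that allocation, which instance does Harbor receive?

This is a one-to-one assignment (maximum-weight bipartite matching).
Optimal: Cove→Machine M1 (2388 ops/s), Umbra→Machine M7 (1155 ops/s), Juno→Machine M5 (1398 ops/s), Iris→Machine M4 (2302 ops/s), Larkspur→Machine M6 (1997 ops/s), Harbor→Machine M3 (1103 ops/s) — total 2388+1155+1398+2302+1997+1103 = 10343 ops/s.
Column-greedy (each instance in turn goes to its best remaining tenant) gives 9525 ops/s, worse by 818.
Next-best assignment: Cove→Machine M3, Umbra→Machine M7, Juno→Machine M5, Iris→Machine M4, Larkspur→Machine M6, Harbor→Machine M1 = 10197 ops/s.
Every other assignment is strictly worse.
Harbor's own top instance is Machine M1 (1437 ops/s), but forcing Harbor→Machine M1 and reassigning the rest optimally gives only 10197 ops/s — worse by 146.

Harbor receives Machine M3.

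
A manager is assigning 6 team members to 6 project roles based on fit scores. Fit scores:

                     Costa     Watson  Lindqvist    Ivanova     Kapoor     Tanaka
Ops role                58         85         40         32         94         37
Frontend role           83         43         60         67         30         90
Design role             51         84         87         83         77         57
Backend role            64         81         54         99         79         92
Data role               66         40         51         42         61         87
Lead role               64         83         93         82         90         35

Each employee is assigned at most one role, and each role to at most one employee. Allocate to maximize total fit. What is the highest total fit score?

Optimal: Costa→Frontend role (83 pts), Watson→Design role (84 pts), Lindqvist→Lead role (93 pts), Ivanova→Backend role (99 pts), Kapoor→Ops role (94 pts), Tanaka→Data role (87 pts) — total 83+84+93+99+94+87 = 540 pts.
Max-entry greedy (repeatedly take the single best remaining cell) gives 526 pts, worse by 14.
Next-best assignment: Costa→Frontend role, Watson→Lead role, Lindqvist→Design role, Ivanova→Backend role, Kapoor→Ops role, Tanaka→Data role = 533 pts.
Swapping Costa↔Lindqvist (Costa→Lead role 64 pts, Lindqvist→Frontend role 60 pts) loses 52.

Maximum total: 540 pts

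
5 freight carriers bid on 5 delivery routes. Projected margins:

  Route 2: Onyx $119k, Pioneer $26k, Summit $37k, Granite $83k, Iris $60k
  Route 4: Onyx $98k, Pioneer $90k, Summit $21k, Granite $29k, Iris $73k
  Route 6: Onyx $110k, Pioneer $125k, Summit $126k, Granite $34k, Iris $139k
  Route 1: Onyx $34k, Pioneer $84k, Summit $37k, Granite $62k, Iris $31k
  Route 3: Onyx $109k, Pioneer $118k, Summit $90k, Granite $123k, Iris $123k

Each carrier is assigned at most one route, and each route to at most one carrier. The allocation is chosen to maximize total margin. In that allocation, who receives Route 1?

Optimal: Onyx→Route 2 ($119k), Pioneer→Route 1 ($84k), Summit→Route 6 ($126k), Granite→Route 3 ($123k), Iris→Route 4 ($73k) — total 119+84+126+123+73 = $525k.
Column-greedy (each route in turn goes to its best remaining carrier) gives $500k, worse by 25.
Next-best assignment: Onyx→Route 2, Pioneer→Route 4, Summit→Route 6, Granite→Route 1, Iris→Route 3 = $520k.
Pioneer's own top route is Route 6 ($125k), but forcing Pioneer→Route 6 and reassigning the rest optimally gives only $477k — worse by 48.

Pioneer receives Route 1.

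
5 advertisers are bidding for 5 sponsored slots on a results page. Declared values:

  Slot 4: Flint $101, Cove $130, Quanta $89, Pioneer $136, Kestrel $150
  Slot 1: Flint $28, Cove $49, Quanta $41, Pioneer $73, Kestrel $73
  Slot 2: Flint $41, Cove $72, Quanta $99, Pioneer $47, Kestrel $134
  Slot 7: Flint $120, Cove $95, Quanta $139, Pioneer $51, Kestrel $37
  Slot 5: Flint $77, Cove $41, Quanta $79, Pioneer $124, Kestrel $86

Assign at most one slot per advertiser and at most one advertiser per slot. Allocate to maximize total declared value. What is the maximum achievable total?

Treat this as an assignment problem: match each advertiser to one slot.
Optimal: Flint→Slot 1 ($28), Cove→Slot 4 ($130), Quanta→Slot 7 ($139), Pioneer→Slot 5 ($124), Kestrel→Slot 2 ($134) — total 28+130+139+124+134 = $555.
No other one-to-one assignment exceeds $555.

Maximum total: $555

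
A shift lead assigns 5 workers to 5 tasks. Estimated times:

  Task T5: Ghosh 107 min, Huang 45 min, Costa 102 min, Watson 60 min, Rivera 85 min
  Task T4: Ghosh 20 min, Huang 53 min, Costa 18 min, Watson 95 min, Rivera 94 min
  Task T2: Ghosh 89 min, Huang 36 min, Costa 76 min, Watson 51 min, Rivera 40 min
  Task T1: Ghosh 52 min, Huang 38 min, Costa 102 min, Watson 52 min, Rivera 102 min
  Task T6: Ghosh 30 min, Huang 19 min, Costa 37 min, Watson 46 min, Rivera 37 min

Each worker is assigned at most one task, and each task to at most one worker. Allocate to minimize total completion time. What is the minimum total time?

Min total: 185 min

This is the linear assignment problem.
Optimal: Ghosh→Task T6 (30 min), Huang→Task T5 (45 min), Costa→Task T4 (18 min), Watson→Task T1 (52 min), Rivera→Task T2 (40 min) — total 30+45+18+52+40 = 185 min.
Next-best assignment: Ghosh→Task T6, Huang→Task T1, Costa→Task T4, Watson→Task T5, Rivera→Task T2 = 186 min.
Swapping Ghosh↔Rivera (Ghosh→Task T2 89 min, Rivera→Task T6 37 min) adds 56.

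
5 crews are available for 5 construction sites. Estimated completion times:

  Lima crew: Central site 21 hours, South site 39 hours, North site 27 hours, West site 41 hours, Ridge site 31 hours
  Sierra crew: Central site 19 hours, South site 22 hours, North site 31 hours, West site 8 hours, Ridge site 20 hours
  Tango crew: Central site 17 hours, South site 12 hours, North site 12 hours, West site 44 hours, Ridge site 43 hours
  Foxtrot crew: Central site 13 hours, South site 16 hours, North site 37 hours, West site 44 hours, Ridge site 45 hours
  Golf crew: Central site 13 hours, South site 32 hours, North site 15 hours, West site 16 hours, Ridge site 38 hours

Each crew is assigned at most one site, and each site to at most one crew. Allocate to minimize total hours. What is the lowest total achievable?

Optimal: Lima crew→Ridge site (31 hours), Sierra crew→West site (8 hours), Tango crew→South site (12 hours), Foxtrot crew→Central site (13 hours), Golf crew→North site (15 hours) — total 31+8+12+13+15 = 79 hours.
Next-best assignment: Lima crew→Ridge site, Sierra crew→West site, Tango crew→North site, Foxtrot crew→South site, Golf crew→Central site = 80 hours.
No other one-to-one assignment undercuts 79 hours.

Minimum total: 79 hours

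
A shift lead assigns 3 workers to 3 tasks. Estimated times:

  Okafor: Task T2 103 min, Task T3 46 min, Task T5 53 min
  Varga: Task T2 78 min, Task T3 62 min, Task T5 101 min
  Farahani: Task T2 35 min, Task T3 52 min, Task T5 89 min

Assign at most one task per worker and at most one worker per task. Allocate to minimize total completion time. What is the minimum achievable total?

Optimal: Okafor→Task T5 (53 min), Varga→Task T3 (62 min), Farahani→Task T2 (35 min) — total 53+62+35 = 150 min.
Column-greedy (each task in turn goes to its cheapest remaining worker) gives 182 min, worse by 32.

Min total: 150 min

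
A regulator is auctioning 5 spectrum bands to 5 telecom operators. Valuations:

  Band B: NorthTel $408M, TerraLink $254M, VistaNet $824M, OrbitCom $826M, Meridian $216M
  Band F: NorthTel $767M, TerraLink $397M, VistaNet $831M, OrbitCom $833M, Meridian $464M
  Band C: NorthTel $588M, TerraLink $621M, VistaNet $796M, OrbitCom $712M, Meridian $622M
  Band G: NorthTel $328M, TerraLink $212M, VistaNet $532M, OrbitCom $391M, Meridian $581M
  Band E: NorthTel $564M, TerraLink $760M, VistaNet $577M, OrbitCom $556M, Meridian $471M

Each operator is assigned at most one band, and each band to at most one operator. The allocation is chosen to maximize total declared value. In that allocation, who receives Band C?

VistaNet receives Band C.

Treat this as an assignment problem: match each operator to one band.
Optimal: NorthTel→Band F ($767M), TerraLink→Band E ($760M), VistaNet→Band C ($796M), OrbitCom→Band B ($826M), Meridian→Band G ($581M) — total 767+760+796+826+581 = $3730M.
Max-entry greedy (repeatedly take the single best remaining cell) gives $3367M, worse by 363.
Next-best assignment: NorthTel→Band F, TerraLink→Band E, VistaNet→Band B, OrbitCom→Band C, Meridian→Band G = $3644M.
VistaNet's own top band is Band F ($831M), but forcing VistaNet→Band F and reassigning the rest optimally gives only $3586M — worse by 144.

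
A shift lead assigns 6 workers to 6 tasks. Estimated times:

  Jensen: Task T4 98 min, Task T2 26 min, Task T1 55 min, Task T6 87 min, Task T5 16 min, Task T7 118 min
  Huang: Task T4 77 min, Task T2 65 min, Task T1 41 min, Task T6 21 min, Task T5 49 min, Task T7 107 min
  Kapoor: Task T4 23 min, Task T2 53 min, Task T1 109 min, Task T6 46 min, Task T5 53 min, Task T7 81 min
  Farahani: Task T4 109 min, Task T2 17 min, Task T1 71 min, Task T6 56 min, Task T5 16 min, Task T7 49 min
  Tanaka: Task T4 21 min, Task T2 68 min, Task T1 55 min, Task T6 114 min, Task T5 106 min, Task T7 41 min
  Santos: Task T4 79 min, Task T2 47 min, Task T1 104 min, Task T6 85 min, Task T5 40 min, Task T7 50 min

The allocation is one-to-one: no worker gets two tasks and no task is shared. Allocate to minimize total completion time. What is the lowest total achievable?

Optimal: Jensen→Task T5 (16 min), Huang→Task T6 (21 min), Kapoor→Task T4 (23 min), Farahani→Task T2 (17 min), Tanaka→Task T1 (55 min), Santos→Task T7 (50 min) — total 16+21+23+17+55+50 = 182 min.
Column-greedy (each task in turn goes to its cheapest remaining worker) gives 191 min, worse by 9.
Swapping Santos↔Farahani (Santos→Task T2 47 min, Farahani→Task T7 49 min) adds 29.
Every other assignment is strictly worse.

Min total: 182 min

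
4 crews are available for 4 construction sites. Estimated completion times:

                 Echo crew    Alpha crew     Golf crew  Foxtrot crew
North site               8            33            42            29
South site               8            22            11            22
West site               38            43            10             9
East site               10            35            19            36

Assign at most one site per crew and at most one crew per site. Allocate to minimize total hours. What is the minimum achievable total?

Min total: 58 hours

Optimal: Echo crew→North site (8 hours), Alpha crew→South site (22 hours), Golf crew→East site (19 hours), Foxtrot crew→West site (9 hours) — total 8+22+19+9 = 58 hours.
Every other assignment is strictly worse.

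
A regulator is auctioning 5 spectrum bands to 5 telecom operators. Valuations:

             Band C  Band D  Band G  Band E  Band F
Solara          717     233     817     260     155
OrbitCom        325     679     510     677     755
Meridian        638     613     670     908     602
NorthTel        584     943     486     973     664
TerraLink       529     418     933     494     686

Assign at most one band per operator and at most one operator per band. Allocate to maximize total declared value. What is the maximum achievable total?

Max total: $4256M

Optimal: Solara→Band C ($717M), OrbitCom→Band F ($755M), Meridian→Band E ($908M), NorthTel→Band D ($943M), TerraLink→Band G ($933M) — total 717+755+908+943+933 = $4256M.
Row-greedy (each operator in turn takes its best remaining band) gives $3952M, worse by 304.
Checked against all permutations: $4256M is optimal.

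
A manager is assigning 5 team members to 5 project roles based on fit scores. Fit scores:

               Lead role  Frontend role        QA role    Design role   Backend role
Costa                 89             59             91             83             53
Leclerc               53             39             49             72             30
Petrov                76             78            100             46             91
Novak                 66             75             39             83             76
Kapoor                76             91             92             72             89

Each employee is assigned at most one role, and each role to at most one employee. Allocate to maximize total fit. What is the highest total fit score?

Optimal: Costa→Lead role (89 pts), Leclerc→Design role (72 pts), Petrov→QA role (100 pts), Novak→Backend role (76 pts), Kapoor→Frontend role (91 pts) — total 89+72+100+76+91 = 428 pts.
Max-entry greedy (repeatedly take the single best remaining cell) gives 393 pts, worse by 35.
Next-best assignment: Costa→Lead role, Leclerc→Design role, Petrov→QA role, Novak→Frontend role, Kapoor→Backend role = 425 pts.

Maximum total: 428 pts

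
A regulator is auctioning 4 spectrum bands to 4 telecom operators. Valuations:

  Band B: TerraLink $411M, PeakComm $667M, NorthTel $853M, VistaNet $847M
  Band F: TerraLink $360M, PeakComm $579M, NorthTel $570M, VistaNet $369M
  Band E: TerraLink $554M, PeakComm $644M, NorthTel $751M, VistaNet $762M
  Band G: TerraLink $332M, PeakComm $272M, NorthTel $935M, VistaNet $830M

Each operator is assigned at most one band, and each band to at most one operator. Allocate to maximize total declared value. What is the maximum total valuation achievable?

Maximum total: $2915M

Optimal: TerraLink→Band E ($554M), PeakComm→Band F ($579M), NorthTel→Band G ($935M), VistaNet→Band B ($847M) — total 554+579+935+847 = $2915M.
Column-greedy (each band in turn goes to its best remaining operator) gives $2526M, worse by 389.
Next-best assignment: TerraLink→Band E, PeakComm→Band F, NorthTel→Band B, VistaNet→Band G = $2816M.
No other one-to-one assignment exceeds $2915M.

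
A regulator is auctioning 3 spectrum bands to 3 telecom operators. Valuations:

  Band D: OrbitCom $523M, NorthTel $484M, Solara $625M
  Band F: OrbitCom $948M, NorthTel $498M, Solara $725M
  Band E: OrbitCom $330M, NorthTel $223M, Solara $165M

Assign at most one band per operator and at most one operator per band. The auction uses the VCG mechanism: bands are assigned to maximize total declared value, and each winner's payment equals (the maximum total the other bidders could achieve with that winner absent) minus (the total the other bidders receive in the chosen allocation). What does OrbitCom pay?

OrbitCom pays $361M.

Efficient allocation: OrbitCom→Band F ($948M), NorthTel→Band E ($223M), Solara→Band D ($625M); total welfare W = $1796M.
OrbitCom receives Band F at value $948M, so the others get W − 948 = $848M.
Without OrbitCom: best allocation of the remaining 2 bidders over all 3 bands is NorthTel→Band D ($484M), Solara→Band F ($725M), total $1209M.
VCG payment = (others' best without OrbitCom) − (others' welfare with OrbitCom) = 1209 − 848 = $361M.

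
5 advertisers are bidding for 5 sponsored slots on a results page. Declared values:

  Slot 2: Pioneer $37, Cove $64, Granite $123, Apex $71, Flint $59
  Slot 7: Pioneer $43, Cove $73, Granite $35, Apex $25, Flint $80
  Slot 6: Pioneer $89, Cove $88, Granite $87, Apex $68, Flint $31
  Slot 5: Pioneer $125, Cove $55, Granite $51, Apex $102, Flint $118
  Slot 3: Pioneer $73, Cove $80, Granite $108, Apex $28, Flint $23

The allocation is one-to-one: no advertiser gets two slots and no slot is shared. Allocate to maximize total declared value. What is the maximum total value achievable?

Max total: $476

Optimal: Pioneer→Slot 5 ($125), Cove→Slot 3 ($80), Granite→Slot 2 ($123), Apex→Slot 6 ($68), Flint→Slot 7 ($80) — total 125+80+123+68+80 = $476.
Max-entry greedy (repeatedly take the single best remaining cell) gives $444, worse by 32.
Next-best assignment: Pioneer→Slot 6, Cove→Slot 3, Granite→Slot 2, Apex→Slot 5, Flint→Slot 7 = $474.
Every other assignment is strictly worse.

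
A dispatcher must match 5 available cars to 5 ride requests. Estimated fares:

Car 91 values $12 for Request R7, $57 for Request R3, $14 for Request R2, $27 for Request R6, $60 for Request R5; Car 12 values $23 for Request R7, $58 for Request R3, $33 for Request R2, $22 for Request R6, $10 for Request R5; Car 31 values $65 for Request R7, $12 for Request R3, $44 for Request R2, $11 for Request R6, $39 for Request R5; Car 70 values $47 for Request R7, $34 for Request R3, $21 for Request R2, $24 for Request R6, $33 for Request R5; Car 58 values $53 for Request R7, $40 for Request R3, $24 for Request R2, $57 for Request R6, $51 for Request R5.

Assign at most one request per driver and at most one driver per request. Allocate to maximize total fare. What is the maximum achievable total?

Max total: $266

This is the linear assignment problem.
Optimal: Car 91→Request R5 ($60), Car 12→Request R3 ($58), Car 31→Request R2 ($44), Car 70→Request R7 ($47), Car 58→Request R6 ($57) — total 60+58+44+47+57 = $266.
Row-greedy (each driver in turn takes its best remaining request) gives $231, worse by 35.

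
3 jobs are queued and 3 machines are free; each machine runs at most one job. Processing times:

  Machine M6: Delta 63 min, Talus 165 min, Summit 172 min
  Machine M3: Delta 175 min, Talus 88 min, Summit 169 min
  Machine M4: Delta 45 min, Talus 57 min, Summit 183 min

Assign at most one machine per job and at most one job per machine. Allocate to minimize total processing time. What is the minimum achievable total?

Optimal: Delta→Machine M6 (63 min), Talus→Machine M4 (57 min), Summit→Machine M3 (169 min) — total 63+57+169 = 289 min.
Row-greedy (each job in turn takes its cheapest remaining machine) gives 305 min, worse by 16.
Swapping Delta↔Talus (Delta→Machine M4 45 min, Talus→Machine M6 165 min) adds 90.

Min total: 289 min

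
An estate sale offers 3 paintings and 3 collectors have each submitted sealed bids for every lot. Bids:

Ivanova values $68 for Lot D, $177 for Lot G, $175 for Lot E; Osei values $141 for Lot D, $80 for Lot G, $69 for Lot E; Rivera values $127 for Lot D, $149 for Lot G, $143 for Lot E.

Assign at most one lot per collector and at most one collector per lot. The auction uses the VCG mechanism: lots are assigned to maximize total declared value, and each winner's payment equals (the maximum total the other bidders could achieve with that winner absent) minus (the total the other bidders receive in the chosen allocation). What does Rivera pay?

Rivera pays $2.

Efficient allocation: Ivanova→Lot E ($175), Osei→Lot D ($141), Rivera→Lot G ($149); total welfare W = $465.
Rivera receives Lot G at value $149, so the others get W − 149 = $316.
Without Rivera: best allocation of the remaining 2 bidders over all 3 lots is Ivanova→Lot G ($177), Osei→Lot D ($141), total $318.
VCG payment = (others' best without Rivera) − (others' welfare with Rivera) = 318 − 316 = $2.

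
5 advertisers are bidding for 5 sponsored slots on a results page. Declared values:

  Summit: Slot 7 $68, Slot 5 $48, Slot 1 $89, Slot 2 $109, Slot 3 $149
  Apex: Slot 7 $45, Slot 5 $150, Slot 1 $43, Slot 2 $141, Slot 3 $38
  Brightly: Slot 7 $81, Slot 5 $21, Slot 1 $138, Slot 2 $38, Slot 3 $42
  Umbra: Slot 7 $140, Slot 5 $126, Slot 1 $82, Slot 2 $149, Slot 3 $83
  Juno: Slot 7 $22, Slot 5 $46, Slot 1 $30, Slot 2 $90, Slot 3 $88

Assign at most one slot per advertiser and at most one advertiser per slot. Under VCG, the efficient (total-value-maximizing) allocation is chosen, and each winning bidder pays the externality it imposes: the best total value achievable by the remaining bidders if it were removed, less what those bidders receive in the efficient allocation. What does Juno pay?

Efficient allocation: Summit→Slot 3 ($149), Apex→Slot 5 ($150), Brightly→Slot 1 ($138), Umbra→Slot 7 ($140), Juno→Slot 2 ($90); total welfare W = $667.
Juno receives Slot 2 at value $90, so the others get W − 90 = $577.
Without Juno: best allocation of the remaining 4 bidders over all 5 slots is Summit→Slot 3 ($149), Apex→Slot 5 ($150), Brightly→Slot 1 ($138), Umbra→Slot 2 ($149), total $586.
VCG payment = (others' best without Juno) − (others' welfare with Juno) = 586 − 577 = $9.

Juno pays $9.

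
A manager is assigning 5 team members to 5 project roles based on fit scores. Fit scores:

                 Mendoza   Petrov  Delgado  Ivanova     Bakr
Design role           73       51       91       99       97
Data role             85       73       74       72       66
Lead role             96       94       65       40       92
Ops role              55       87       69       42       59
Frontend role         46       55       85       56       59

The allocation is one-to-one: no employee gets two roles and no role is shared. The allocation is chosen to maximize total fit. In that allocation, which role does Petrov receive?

Petrov receives Ops role.

This is a one-to-one assignment (maximum-weight bipartite matching).
Optimal: Mendoza→Data role (85 pts), Petrov→Ops role (87 pts), Delgado→Frontend role (85 pts), Ivanova→Design role (99 pts), Bakr→Lead role (92 pts) — total 85+87+85+99+92 = 448 pts.
Column-greedy (each role in turn goes to its best remaining employee) gives 406 pts, worse by 42.
No other one-to-one assignment exceeds 448 pts.
Petrov's own top role is Lead role (94 pts), but forcing Petrov→Lead role and reassigning the rest optimally gives only 422 pts — worse by 26.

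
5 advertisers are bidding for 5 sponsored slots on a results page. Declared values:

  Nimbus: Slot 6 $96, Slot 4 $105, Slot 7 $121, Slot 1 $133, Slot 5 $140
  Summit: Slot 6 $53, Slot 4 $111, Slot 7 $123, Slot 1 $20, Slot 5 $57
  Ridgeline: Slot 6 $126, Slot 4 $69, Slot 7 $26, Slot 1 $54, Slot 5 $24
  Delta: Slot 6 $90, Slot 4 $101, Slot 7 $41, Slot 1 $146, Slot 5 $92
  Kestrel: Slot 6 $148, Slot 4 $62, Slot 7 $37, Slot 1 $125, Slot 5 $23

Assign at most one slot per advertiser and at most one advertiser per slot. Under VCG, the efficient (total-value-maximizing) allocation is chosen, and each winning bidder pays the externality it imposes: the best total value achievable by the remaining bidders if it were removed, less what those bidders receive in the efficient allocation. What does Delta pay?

Efficient allocation: Nimbus→Slot 5 ($140), Summit→Slot 7 ($123), Ridgeline→Slot 4 ($69), Delta→Slot 1 ($146), Kestrel→Slot 6 ($148); total welfare W = $626.
Delta receives Slot 1 at value $146, so the others get W − 146 = $480.
Without Delta: best allocation of the remaining 4 bidders over all 5 slots is Nimbus→Slot 5 ($140), Summit→Slot 7 ($123), Ridgeline→Slot 6 ($126), Kestrel→Slot 1 ($125), total $514.
VCG payment = (others' best without Delta) − (others' welfare with Delta) = 514 − 480 = $34.

Delta pays $34.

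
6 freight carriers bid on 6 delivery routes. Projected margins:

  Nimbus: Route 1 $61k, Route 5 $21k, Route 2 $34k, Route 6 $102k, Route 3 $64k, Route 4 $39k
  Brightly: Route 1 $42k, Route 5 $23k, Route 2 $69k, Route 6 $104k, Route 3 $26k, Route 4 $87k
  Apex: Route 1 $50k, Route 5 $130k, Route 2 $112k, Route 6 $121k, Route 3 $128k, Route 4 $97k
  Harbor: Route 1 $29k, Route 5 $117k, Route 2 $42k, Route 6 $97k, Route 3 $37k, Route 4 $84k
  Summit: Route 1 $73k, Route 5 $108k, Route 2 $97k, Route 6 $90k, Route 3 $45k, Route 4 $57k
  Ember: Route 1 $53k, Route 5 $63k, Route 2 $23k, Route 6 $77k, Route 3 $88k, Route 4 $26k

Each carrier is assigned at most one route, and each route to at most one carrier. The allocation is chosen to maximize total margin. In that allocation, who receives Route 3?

Treat this as an assignment problem: match each carrier to one route.
Optimal: Nimbus→Route 6 ($102k), Brightly→Route 4 ($87k), Apex→Route 3 ($128k), Harbor→Route 5 ($117k), Summit→Route 2 ($97k), Ember→Route 1 ($53k) — total 102+87+128+117+97+53 = $584k.
Max-entry greedy (repeatedly take the single best remaining cell) gives $564k, worse by 20.
Next-best assignment: Nimbus→Route 6, Brightly→Route 4, Apex→Route 2, Harbor→Route 5, Summit→Route 1, Ember→Route 3 = $579k.
Apex's own top route is Route 5 ($130k), but forcing Apex→Route 5 and reassigning the rest optimally gives only $564k — worse by 20.

Apex receives Route 3.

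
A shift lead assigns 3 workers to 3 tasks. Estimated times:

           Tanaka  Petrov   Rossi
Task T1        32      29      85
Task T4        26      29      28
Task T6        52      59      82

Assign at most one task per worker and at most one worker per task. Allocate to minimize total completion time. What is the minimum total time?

Optimal: Tanaka→Task T6 (52 min), Petrov→Task T1 (29 min), Rossi→Task T4 (28 min) — total 52+29+28 = 109 min.
Row-greedy (each worker in turn takes its cheapest remaining task) gives 137 min, worse by 28.

Min total: 109 min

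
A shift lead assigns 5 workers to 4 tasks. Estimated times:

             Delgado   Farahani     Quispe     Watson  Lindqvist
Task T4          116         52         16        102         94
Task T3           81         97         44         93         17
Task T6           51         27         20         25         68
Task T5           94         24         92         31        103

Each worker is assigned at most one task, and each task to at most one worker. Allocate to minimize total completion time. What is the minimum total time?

Minimum total: 82 min

Optimal: Quispe→Task T4 (16 min), Lindqvist→Task T3 (17 min), Watson→Task T6 (25 min), Farahani→Task T5 (24 min) — total 16+17+25+24 = 82 min.
Swapping Farahani↔Quispe (Farahani→Task T4 52 min, Quispe→Task T5 92 min) adds 104.
No other one-to-one assignment undercuts 82 min.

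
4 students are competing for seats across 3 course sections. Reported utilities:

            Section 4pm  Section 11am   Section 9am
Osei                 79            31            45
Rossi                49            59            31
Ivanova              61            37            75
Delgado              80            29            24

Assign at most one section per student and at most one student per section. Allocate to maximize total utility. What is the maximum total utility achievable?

Maximum total: 214 points

Optimal: Delgado→Section 4pm (80 points), Rossi→Section 11am (59 points), Ivanova→Section 9am (75 points) — total 80+59+75 = 214 points.
Row-greedy (each student in turn takes its best remaining section) gives 213 points, worse by 1.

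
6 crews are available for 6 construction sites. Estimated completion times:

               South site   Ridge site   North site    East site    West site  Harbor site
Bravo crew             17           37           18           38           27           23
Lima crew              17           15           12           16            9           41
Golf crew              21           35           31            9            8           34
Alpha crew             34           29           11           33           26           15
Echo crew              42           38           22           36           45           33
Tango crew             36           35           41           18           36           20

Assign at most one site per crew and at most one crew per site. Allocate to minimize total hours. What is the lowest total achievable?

Minimum total: 95 hours

Optimal: Bravo crew→South site (17 hours), Lima crew→Ridge site (15 hours), Golf crew→West site (8 hours), Alpha crew→Harbor site (15 hours), Echo crew→North site (22 hours), Tango crew→East site (18 hours) — total 17+15+8+15+22+18 = 95 hours.
Min-entry greedy (repeatedly take the single cheapest remaining cell) gives 102 hours, worse by 7.
Swapping Echo crew↔Lima crew (Echo crew→Ridge site 38 hours, Lima crew→North site 12 hours) adds 13.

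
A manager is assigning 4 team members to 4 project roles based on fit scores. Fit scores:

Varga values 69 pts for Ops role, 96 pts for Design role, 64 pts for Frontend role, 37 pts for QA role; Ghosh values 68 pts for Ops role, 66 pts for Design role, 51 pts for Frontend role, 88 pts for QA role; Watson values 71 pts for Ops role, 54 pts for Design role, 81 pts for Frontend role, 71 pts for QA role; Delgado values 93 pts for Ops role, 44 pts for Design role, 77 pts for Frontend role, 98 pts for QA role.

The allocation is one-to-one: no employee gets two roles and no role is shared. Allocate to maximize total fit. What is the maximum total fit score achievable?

Optimal: Varga→Design role (96 pts), Ghosh→QA role (88 pts), Watson→Frontend role (81 pts), Delgado→Ops role (93 pts) — total 96+88+81+93 = 358 pts.
Max-entry greedy (repeatedly take the single best remaining cell) gives 343 pts, worse by 15.
Swapping Ghosh↔Watson (Ghosh→Frontend role 51 pts, Watson→QA role 71 pts) loses 47.
No other one-to-one assignment exceeds 358 pts.

Max total: 358 pts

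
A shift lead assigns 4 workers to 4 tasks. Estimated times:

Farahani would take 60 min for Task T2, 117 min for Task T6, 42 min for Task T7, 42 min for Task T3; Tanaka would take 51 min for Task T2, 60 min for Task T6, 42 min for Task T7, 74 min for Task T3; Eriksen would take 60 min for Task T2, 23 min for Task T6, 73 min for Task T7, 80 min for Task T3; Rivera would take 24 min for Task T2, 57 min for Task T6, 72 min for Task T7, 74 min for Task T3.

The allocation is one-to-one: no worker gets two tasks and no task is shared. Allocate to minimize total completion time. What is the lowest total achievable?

Minimum total: 131 min

This is the linear assignment problem.
Optimal: Farahani→Task T3 (42 min), Tanaka→Task T7 (42 min), Eriksen→Task T6 (23 min), Rivera→Task T2 (24 min) — total 42+42+23+24 = 131 min.
Row-greedy (each worker in turn takes its cheapest remaining task) gives 190 min, worse by 59.
Next-best assignment: Farahani→Task T7, Tanaka→Task T3, Eriksen→Task T6, Rivera→Task T2 = 163 min.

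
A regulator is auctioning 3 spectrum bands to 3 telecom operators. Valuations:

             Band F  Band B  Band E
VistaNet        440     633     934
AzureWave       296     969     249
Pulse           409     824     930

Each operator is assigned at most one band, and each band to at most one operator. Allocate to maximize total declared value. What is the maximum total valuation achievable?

Maximum total: $2339M

Optimal: VistaNet→Band F ($440M), AzureWave→Band B ($969M), Pulse→Band E ($930M) — total 440+969+930 = $2339M.
Max-entry greedy (repeatedly take the single best remaining cell) gives $2312M, worse by 27.
Swapping VistaNet↔AzureWave (VistaNet→Band B $633M, AzureWave→Band F $296M) loses 480.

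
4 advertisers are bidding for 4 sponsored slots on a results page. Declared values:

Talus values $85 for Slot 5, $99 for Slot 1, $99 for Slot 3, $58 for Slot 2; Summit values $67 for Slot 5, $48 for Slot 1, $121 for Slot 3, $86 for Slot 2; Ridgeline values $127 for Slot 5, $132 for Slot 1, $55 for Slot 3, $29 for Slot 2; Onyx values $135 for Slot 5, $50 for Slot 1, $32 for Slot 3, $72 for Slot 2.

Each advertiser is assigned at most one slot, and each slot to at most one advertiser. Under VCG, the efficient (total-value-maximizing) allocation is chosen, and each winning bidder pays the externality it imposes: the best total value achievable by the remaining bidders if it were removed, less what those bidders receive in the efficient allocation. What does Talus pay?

Efficient allocation: Talus→Slot 3 ($99), Summit→Slot 2 ($86), Ridgeline→Slot 1 ($132), Onyx→Slot 5 ($135); total welfare W = $452.
Talus receives Slot 3 at value $99, so the others get W − 99 = $353.
Without Talus: best allocation of the remaining 3 bidders over all 4 slots is Summit→Slot 3 ($121), Ridgeline→Slot 1 ($132), Onyx→Slot 5 ($135), total $388.
VCG payment = (others' best without Talus) − (others' welfare with Talus) = 388 − 353 = $35.

Talus pays $35.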